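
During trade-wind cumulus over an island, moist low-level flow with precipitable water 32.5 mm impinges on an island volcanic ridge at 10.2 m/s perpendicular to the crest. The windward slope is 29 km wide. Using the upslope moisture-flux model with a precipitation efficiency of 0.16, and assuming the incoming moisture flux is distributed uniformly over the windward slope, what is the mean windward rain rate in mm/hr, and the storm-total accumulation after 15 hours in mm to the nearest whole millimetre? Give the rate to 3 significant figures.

R ≈ 6.58 mm/hr; total ≈ 99 mm

Incoming column moisture flux per unit ridge length: F = V × PW = 10.2 × 32.5 = 331.5 mm·m/s.
Spread over the 29 km slope with efficiency ε = 0.16: R = ε·F/W = 0.16 × 331.5 / 29000 m = 1.829e-03 mm/s.
R = 1.829e-03 × 3600 = 6.58 mm/hr.
Over 15 h: total = 6.58 × 15 = 98.7 ≈ 99 mm.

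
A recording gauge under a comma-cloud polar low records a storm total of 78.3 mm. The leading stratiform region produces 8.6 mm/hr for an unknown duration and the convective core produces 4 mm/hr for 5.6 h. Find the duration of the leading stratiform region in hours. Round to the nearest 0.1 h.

Known phases: 4 × 5.6 = 22.4 mm.
Remaining depth = 78.3 − 22.4 = 55.9 mm.
Duration = 55.9 / 8.6 = 6.5 h.

duration ≈ 6.5 h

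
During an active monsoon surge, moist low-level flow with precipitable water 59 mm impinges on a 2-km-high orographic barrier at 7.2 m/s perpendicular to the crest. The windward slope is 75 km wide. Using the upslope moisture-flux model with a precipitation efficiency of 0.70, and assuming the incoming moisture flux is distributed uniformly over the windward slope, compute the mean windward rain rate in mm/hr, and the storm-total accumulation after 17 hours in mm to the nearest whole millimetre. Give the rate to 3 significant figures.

Incoming column moisture flux per unit ridge length: F = V × PW = 7.2 × 59 = 424.8 mm·m/s.
Spread over the 75 km slope with efficiency ε = 0.70: R = ε·F/W = 0.70 × 424.8 / 75000 m = 3.965e-03 mm/s.
R = 3.965e-03 × 3600 = 14.3 mm/hr.
Over 17 h: total = 14.3 × 17 = 243.1 ≈ 243 mm.

R ≈ 14.3 mm/hr; total ≈ 243 mm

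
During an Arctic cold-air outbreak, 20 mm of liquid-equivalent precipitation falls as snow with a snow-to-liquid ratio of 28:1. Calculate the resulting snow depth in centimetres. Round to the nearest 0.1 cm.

Snow depth = liquid × ratio = 20 mm × 28 = 560 mm = 56.0 cm.

snow depth ≈ 56.0 cm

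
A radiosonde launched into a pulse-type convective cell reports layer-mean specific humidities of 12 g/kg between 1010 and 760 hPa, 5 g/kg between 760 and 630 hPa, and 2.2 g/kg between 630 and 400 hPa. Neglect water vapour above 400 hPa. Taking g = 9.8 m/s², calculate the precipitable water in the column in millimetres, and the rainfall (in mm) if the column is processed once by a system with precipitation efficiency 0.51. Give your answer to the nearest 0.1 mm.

Precipitable water is the column-integrated vapour mass per unit area: PW = (1/g) Σ q̄ Δp, with q in kg/kg and Δp in Pa (1 kg/m² of water = 1 mm).
Layer 1010–760 hPa: Δp = 250 hPa = 25000 Pa, q̄ = 0.012 kg/kg → 0.012 × 25000 / 9.8 = 30.61 mm
Layer 760–630 hPa: Δp = 130 hPa = 13000 Pa, q̄ = 0.005 kg/kg → 0.005 × 13000 / 9.8 = 6.63 mm
Layer 630–400 hPa: Δp = 230 hPa = 23000 Pa, q̄ = 0.0022 kg/kg → 0.0022 × 23000 / 9.8 = 5.16 mm
PW = 30.61 + 6.63 + 5.16 = 42.40 ≈ 42.4 mm.
Rainfall = ε × PW = 0.51 × 42.4 = 21.6 mm.

PW ≈ 42.4 mm; rainfall ≈ 21.6 mm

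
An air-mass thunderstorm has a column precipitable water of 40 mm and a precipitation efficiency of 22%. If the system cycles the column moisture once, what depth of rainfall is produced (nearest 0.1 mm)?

rainfall ≈ 8.8 mm

Rainfall = ε × PW = 0.22 × 40 = 8.8 mm.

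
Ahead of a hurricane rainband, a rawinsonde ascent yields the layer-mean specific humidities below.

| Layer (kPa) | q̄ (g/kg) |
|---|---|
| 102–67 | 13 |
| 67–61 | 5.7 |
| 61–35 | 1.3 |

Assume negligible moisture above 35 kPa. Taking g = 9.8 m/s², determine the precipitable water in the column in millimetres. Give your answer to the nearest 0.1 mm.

Precipitable water is the column-integrated vapour mass per unit area: PW = (1/g) Σ q̄ Δp, with q in kg/kg and Δp in Pa (1 kg/m² of water = 1 mm).
Layer 102–67 kPa: Δp = 350 hPa = 35000 Pa, q̄ = 0.013 kg/kg → 0.013 × 35000 / 9.8 = 46.43 mm
Layer 67–61 kPa: Δp = 60 hPa = 6000 Pa, q̄ = 0.0057 kg/kg → 0.0057 × 6000 / 9.8 = 3.49 mm
Layer 61–35 kPa: Δp = 260 hPa = 26000 Pa, q̄ = 0.0013 kg/kg → 0.0013 × 26000 / 9.8 = 3.45 mm
PW = 46.43 + 3.49 + 3.45 = 53.37 ≈ 53.4 mm.

PW ≈ 53.4 mm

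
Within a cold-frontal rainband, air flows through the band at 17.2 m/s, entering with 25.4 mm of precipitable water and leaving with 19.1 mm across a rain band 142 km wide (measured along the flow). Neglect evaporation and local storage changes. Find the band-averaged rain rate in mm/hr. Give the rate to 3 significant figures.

Column moisture flux per unit crosswind length is F = V × PW.
Inflow: F_in = 17.2 × 25.4 = 436.88 mm·m/s
Outflow: F_out = 17.2 × 19.1 = 328.52 mm·m/s
Steady-state rate R = (F_in − F_out)/L = (436.88 − 328.52) / 142000 m = 7.631e-04 mm/s.
R = 7.631e-04 × 3600 = 2.75 mm/hr.

R ≈ 2.75 mm/hr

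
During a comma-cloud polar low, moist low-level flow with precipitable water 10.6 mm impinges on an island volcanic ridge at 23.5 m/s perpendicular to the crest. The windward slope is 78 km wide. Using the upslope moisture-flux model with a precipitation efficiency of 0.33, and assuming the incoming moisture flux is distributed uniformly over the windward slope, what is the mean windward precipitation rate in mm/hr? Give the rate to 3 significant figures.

Incoming column moisture flux per unit ridge length: F = V × PW = 23.5 × 10.6 = 249.1 mm·m/s.
Spread over the 78 km slope with efficiency ε = 0.33: R = ε·F/W = 0.33 × 249.1 / 78000 m = 1.054e-03 mm/s.
R = 1.054e-03 × 3600 = 3.79 mm/hr.

R ≈ 3.79 mm/hr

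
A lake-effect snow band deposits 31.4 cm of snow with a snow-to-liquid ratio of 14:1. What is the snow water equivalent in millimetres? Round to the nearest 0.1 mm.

SWE ≈ 22.4 mm

SWE = snow depth / ratio = 31.4 cm / 14 = 2.243 cm = 22.4 mm.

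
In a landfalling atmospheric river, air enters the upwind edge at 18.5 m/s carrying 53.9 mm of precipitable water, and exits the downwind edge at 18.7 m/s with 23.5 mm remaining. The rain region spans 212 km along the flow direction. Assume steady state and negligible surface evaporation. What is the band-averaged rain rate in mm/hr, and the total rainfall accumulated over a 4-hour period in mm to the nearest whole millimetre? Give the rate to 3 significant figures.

Column moisture flux per unit crosswind length is F = V × PW.
Inflow: F_in = 18.5 × 53.9 = 997.15 mm·m/s
Outflow: F_out = 18.7 × 23.5 = 439.45 mm·m/s
Steady-state rate R = (F_in − F_out)/L = (997.15 − 439.45) / 212000 m = 2.631e-03 mm/s.
R = 2.631e-03 × 3600 = 9.47 mm/hr.
Over 4 h: total = 9.47 × 4 = 37.88 ≈ 38 mm.

R ≈ 9.47 mm/hr; total ≈ 38 mm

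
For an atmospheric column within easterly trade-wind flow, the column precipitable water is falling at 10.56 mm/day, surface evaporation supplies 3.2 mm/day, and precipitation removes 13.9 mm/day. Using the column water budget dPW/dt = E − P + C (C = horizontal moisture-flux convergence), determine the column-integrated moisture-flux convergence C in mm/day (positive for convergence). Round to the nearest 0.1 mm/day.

C ≈ 0.1 mm/day

dPW/dt = -10.56 mm/day.
C = dPW/dt − E + P = (-10.56) − 3.2 + 13.9 = 0.1 mm/day.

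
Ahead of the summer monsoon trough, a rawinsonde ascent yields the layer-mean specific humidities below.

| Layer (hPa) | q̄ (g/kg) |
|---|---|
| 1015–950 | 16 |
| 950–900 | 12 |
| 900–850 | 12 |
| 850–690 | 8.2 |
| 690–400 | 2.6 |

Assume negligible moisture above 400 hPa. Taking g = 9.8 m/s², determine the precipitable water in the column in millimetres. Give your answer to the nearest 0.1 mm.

PW ≈ 43.9 mm

Precipitable water is the column-integrated vapour mass per unit area: PW = (1/g) Σ q̄ Δp, with q in kg/kg and Δp in Pa (1 kg/m² of water = 1 mm).
Layer 1015–950 hPa: Δp = 65 hPa = 6500 Pa, q̄ = 0.016 kg/kg → 0.016 × 6500 / 9.8 = 10.61 mm
Layer 950–900 hPa: Δp = 50 hPa = 5000 Pa, q̄ = 0.012 kg/kg → 0.012 × 5000 / 9.8 = 6.12 mm
Layer 900–850 hPa: Δp = 50 hPa = 5000 Pa, q̄ = 0.012 kg/kg → 0.012 × 5000 / 9.8 = 6.12 mm
Layer 850–690 hPa: Δp = 160 hPa = 16000 Pa, q̄ = 0.0082 kg/kg → 0.0082 × 16000 / 9.8 = 13.39 mm
Layer 690–400 hPa: Δp = 290 hPa = 29000 Pa, q̄ = 0.0026 kg/kg → 0.0026 × 29000 / 9.8 = 7.69 mm
PW = 10.61 + 6.12 + 6.12 + 13.39 + 7.69 = 43.93 ≈ 43.9 mm.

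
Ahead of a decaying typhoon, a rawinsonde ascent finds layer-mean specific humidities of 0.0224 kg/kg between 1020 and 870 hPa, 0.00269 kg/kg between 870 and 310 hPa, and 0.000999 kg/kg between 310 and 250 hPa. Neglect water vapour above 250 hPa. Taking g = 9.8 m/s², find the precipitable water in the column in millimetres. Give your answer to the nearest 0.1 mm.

PW ≈ 50.3 mm

Precipitable water is the column-integrated vapour mass per unit area: PW = (1/g) Σ q̄ Δp, with q in kg/kg and Δp in Pa (1 kg/m² of water = 1 mm).
Layer 1020–870 hPa: Δp = 150 hPa = 15000 Pa, q̄ = 0.0224 kg/kg → 0.0224 × 15000 / 9.8 = 34.29 mm
Layer 870–310 hPa: Δp = 560 hPa = 56000 Pa, q̄ = 0.00269 kg/kg → 0.00269 × 56000 / 9.8 = 15.37 mm
Layer 310–250 hPa: Δp = 60 hPa = 6000 Pa, q̄ = 0.000999 kg/kg → 0.000999 × 6000 / 9.8 = 0.61 mm
PW = 34.29 + 15.37 + 0.61 = 50.27 ≈ 50.3 mm.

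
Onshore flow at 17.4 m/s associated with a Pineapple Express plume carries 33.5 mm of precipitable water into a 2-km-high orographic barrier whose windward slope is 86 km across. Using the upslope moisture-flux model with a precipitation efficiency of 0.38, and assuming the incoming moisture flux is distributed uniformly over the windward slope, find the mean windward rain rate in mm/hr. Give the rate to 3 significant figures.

R ≈ 9.27 mm/hr

Incoming column moisture flux per unit ridge length: F = V × PW = 17.4 × 33.5 = 582.9 mm·m/s.
Spread over the 86 km slope with efficiency ε = 0.38: R = ε·F/W = 0.38 × 582.9 / 86000 m = 2.576e-03 mm/s.
R = 2.576e-03 × 3600 = 9.27 mm/hr.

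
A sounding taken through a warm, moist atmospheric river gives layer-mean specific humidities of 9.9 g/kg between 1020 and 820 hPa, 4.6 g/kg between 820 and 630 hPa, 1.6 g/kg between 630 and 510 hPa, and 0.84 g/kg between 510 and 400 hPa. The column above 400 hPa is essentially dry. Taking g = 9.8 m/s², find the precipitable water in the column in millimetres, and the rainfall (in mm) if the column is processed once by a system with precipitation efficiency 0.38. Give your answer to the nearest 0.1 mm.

PW ≈ 32.0 mm; rainfall ≈ 12.2 mm

Precipitable water is the column-integrated vapour mass per unit area: PW = (1/g) Σ q̄ Δp, with q in kg/kg and Δp in Pa (1 kg/m² of water = 1 mm).
Layer 1020–820 hPa: Δp = 200 hPa = 20000 Pa, q̄ = 0.0099 kg/kg → 0.0099 × 20000 / 9.8 = 20.20 mm
Layer 820–630 hPa: Δp = 190 hPa = 19000 Pa, q̄ = 0.0046 kg/kg → 0.0046 × 19000 / 9.8 = 8.92 mm
Layer 630–510 hPa: Δp = 120 hPa = 12000 Pa, q̄ = 0.0016 kg/kg → 0.0016 × 12000 / 9.8 = 1.96 mm
Layer 510–400 hPa: Δp = 110 hPa = 11000 Pa, q̄ = 0.00084 kg/kg → 0.00084 × 11000 / 9.8 = 0.94 mm
PW = 20.20 + 8.92 + 1.96 + 0.94 = 32.02 ≈ 32.0 mm.
Rainfall = ε × PW = 0.38 × 32.0 = 12.2 mm.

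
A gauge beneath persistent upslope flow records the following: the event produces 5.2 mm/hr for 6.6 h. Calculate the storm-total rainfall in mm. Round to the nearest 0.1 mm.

Total = Σ Rᵢ Δtᵢ = 5.2 × 6.6
      = 34.32 = 34.3 mm.

total ≈ 34.3 mm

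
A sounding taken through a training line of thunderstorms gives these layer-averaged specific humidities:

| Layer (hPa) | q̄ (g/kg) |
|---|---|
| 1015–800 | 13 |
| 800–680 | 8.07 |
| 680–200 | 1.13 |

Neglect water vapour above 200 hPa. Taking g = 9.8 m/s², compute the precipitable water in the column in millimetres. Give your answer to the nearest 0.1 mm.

PW ≈ 43.9 mm

Precipitable water is the column-integrated vapour mass per unit area: PW = (1/g) Σ q̄ Δp, with q in kg/kg and Δp in Pa (1 kg/m² of water = 1 mm).
Layer 1015–800 hPa: Δp = 215 hPa = 21500 Pa, q̄ = 0.013 kg/kg → 0.013 × 21500 / 9.8 = 28.52 mm
Layer 800–680 hPa: Δp = 120 hPa = 12000 Pa, q̄ = 0.00807 kg/kg → 0.00807 × 12000 / 9.8 = 9.88 mm
Layer 680–200 hPa: Δp = 480 hPa = 48000 Pa, q̄ = 0.00113 kg/kg → 0.00113 × 48000 / 9.8 = 5.53 mm
PW = 28.52 + 9.88 + 5.53 = 43.93 ≈ 43.9 mm.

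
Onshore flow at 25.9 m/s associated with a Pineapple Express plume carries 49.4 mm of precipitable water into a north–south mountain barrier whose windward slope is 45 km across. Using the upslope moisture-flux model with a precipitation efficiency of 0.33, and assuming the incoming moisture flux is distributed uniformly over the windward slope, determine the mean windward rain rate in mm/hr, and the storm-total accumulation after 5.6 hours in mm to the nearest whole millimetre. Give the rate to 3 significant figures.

Incoming column moisture flux per unit ridge length: F = V × PW = 25.9 × 49.4 = 1279.46 mm·m/s.
Spread over the 45 km slope with efficiency ε = 0.33: R = ε·F/W = 0.33 × 1279.46 / 45000 m = 9.383e-03 mm/s.
R = 9.383e-03 × 3600 = 33.8 mm/hr.
Over 5.6 h: total = 33.8 × 5.6 = 189.28 ≈ 189 mm.

R ≈ 33.8 mm/hr; total ≈ 189 mm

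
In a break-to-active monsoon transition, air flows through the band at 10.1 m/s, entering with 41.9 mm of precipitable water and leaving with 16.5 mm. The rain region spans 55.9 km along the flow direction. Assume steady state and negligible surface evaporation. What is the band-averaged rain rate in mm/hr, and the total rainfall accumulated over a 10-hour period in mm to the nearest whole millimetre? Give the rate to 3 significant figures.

Column moisture flux per unit crosswind length is F = V × PW.
Inflow: F_in = 10.1 × 41.9 = 423.19 mm·m/s
Outflow: F_out = 10.1 × 16.5 = 166.65 mm·m/s
Steady-state rate R = (F_in − F_out)/L = (423.19 − 166.65) / 55900 m = 4.589e-03 mm/s.
R = 4.589e-03 × 3600 = 16.5 mm/hr.
Over 10 h: total = 16.5 × 10 = 165 mm.

R ≈ 16.5 mm/hr; total ≈ 165 mm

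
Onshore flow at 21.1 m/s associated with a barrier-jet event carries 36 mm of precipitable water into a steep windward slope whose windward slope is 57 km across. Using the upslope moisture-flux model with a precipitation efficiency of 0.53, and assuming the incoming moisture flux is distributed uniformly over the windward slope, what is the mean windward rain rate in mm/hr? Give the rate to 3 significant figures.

Incoming column moisture flux per unit ridge length: F = V × PW = 21.1 × 36 = 759.6 mm·m/s.
Spread over the 57 km slope with efficiency ε = 0.53: R = ε·F/W = 0.53 × 759.6 / 57000 m = 7.063e-03 mm/s.
R = 7.063e-03 × 3600 = 25.4 mm/hr.

R ≈ 25.4 mm/hr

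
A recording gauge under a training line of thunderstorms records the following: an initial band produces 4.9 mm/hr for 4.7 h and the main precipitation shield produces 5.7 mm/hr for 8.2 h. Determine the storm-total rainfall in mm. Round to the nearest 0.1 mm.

Total = Σ Rᵢ Δtᵢ = 4.9 × 4.7 + 5.7 × 8.2
      = 23.03 + 46.74 = 69.8 mm.

total ≈ 69.8 mm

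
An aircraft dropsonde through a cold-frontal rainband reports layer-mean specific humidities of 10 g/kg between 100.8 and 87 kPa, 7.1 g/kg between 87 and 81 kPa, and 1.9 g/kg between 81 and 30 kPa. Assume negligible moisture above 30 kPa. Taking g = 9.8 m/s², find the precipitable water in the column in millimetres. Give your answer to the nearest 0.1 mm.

PW ≈ 28.3 mm

Precipitable water is the column-integrated vapour mass per unit area: PW = (1/g) Σ q̄ Δp, with q in kg/kg and Δp in Pa (1 kg/m² of water = 1 mm).
Layer 100.8–87 kPa: Δp = 138 hPa = 13800 Pa, q̄ = 0.01 kg/kg → 0.01 × 13800 / 9.8 = 14.08 mm
Layer 87–81 kPa: Δp = 60 hPa = 6000 Pa, q̄ = 0.0071 kg/kg → 0.0071 × 6000 / 9.8 = 4.35 mm
Layer 81–30 kPa: Δp = 510 hPa = 51000 Pa, q̄ = 0.0019 kg/kg → 0.0019 × 51000 / 9.8 = 9.89 mm
PW = 14.08 + 4.35 + 9.89 = 28.32 ≈ 28.3 mm.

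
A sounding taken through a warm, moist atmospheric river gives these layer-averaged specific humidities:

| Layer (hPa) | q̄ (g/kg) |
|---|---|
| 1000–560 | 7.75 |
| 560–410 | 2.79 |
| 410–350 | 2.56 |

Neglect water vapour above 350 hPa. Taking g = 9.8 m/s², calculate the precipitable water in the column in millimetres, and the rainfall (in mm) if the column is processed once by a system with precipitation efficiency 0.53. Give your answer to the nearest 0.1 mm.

Precipitable water is the column-integrated vapour mass per unit area: PW = (1/g) Σ q̄ Δp, with q in kg/kg and Δp in Pa (1 kg/m² of water = 1 mm).
Layer 1000–560 hPa: Δp = 440 hPa = 44000 Pa, q̄ = 0.00775 kg/kg → 0.00775 × 44000 / 9.8 = 34.80 mm
Layer 560–410 hPa: Δp = 150 hPa = 15000 Pa, q̄ = 0.00279 kg/kg → 0.00279 × 15000 / 9.8 = 4.27 mm
Layer 410–350 hPa: Δp = 60 hPa = 6000 Pa, q̄ = 0.00256 kg/kg → 0.00256 × 6000 / 9.8 = 1.57 mm
PW = 34.80 + 4.27 + 1.57 = 40.64 ≈ 40.6 mm.
Rainfall = ε × PW = 0.53 × 40.6 = 21.5 mm.

PW ≈ 40.6 mm; rainfall ≈ 21.5 mm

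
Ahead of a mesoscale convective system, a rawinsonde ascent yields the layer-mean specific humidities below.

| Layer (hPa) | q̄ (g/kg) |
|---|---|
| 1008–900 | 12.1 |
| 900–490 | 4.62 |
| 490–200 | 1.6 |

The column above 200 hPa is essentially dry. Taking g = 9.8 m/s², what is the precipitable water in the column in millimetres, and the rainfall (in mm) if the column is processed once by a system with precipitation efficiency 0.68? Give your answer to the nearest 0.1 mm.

PW ≈ 37.4 mm; rainfall ≈ 25.4 mm

Precipitable water is the column-integrated vapour mass per unit area: PW = (1/g) Σ q̄ Δp, with q in kg/kg and Δp in Pa (1 kg/m² of water = 1 mm).
Layer 1008–900 hPa: Δp = 108 hPa = 10800 Pa, q̄ = 0.0121 kg/kg → 0.0121 × 10800 / 9.8 = 13.33 mm
Layer 900–490 hPa: Δp = 410 hPa = 41000 Pa, q̄ = 0.00462 kg/kg → 0.00462 × 41000 / 9.8 = 19.33 mm
Layer 490–200 hPa: Δp = 290 hPa = 29000 Pa, q̄ = 0.0016 kg/kg → 0.0016 × 29000 / 9.8 = 4.73 mm
PW = 13.33 + 19.33 + 4.73 = 37.39 ≈ 37.4 mm.
Rainfall = ε × PW = 0.68 × 37.4 = 25.4 mm.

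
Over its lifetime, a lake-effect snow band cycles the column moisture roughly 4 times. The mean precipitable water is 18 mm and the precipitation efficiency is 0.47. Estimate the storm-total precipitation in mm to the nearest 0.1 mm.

precipitation ≈ 33.8 mm

Each cycle deposits ε × PW = 0.47 × 18 = 8.46 mm.
Over 4 cycles: 4 × 8.46 = 33.8 mm.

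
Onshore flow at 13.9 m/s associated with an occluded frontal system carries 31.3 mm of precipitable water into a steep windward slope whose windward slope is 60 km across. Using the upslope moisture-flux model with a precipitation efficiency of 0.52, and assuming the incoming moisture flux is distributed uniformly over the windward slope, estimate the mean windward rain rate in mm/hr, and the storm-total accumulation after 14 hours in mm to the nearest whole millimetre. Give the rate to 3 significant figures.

Incoming column moisture flux per unit ridge length: F = V × PW = 13.9 × 31.3 = 435.07 mm·m/s.
Spread over the 60 km slope with efficiency ε = 0.52: R = ε·F/W = 0.52 × 435.07 / 60000 m = 3.771e-03 mm/s.
R = 3.771e-03 × 3600 = 13.6 mm/hr.
Over 14 h: total = 13.6 × 14 = 190.4 ≈ 190 mm.

R ≈ 13.6 mm/hr; total ≈ 190 mm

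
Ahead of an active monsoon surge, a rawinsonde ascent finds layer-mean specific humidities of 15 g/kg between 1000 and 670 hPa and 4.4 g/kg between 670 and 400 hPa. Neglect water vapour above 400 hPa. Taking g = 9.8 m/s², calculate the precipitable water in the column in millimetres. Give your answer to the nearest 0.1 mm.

PW ≈ 62.6 mm

Precipitable water is the column-integrated vapour mass per unit area: PW = (1/g) Σ q̄ Δp, with q in kg/kg and Δp in Pa (1 kg/m² of water = 1 mm).
Layer 1000–670 hPa: Δp = 330 hPa = 33000 Pa, q̄ = 0.015 kg/kg → 0.015 × 33000 / 9.8 = 50.51 mm
Layer 670–400 hPa: Δp = 270 hPa = 27000 Pa, q̄ = 0.0044 kg/kg → 0.0044 × 27000 / 9.8 = 12.12 mm
PW = 50.51 + 12.12 = 62.63 ≈ 62.6 mm.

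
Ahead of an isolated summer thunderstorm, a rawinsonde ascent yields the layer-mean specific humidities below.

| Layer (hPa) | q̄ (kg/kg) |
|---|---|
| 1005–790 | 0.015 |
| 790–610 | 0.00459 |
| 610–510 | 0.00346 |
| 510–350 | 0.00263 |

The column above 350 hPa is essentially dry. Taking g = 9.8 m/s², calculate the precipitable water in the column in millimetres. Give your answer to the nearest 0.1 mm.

PW ≈ 49.2 mm

Precipitable water is the column-integrated vapour mass per unit area: PW = (1/g) Σ q̄ Δp, with q in kg/kg and Δp in Pa (1 kg/m² of water = 1 mm).
Layer 1005–790 hPa: Δp = 215 hPa = 21500 Pa, q̄ = 0.015 kg/kg → 0.015 × 21500 / 9.8 = 32.91 mm
Layer 790–610 hPa: Δp = 180 hPa = 18000 Pa, q̄ = 0.00459 kg/kg → 0.00459 × 18000 / 9.8 = 8.43 mm
Layer 610–510 hPa: Δp = 100 hPa = 10000 Pa, q̄ = 0.00346 kg/kg → 0.00346 × 10000 / 9.8 = 3.53 mm
Layer 510–350 hPa: Δp = 160 hPa = 16000 Pa, q̄ = 0.00263 kg/kg → 0.00263 × 16000 / 9.8 = 4.29 mm
PW = 32.91 + 8.43 + 3.53 + 4.29 = 49.16 ≈ 49.2 mm.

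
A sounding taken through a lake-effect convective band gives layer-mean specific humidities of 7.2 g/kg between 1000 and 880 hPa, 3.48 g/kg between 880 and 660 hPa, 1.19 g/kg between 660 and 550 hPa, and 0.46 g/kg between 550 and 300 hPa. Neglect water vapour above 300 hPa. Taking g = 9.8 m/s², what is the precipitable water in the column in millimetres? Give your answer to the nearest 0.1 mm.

PW ≈ 19.1 mm

Precipitable water is the column-integrated vapour mass per unit area: PW = (1/g) Σ q̄ Δp, with q in kg/kg and Δp in Pa (1 kg/m² of water = 1 mm).
Layer 1000–880 hPa: Δp = 120 hPa = 12000 Pa, q̄ = 0.0072 kg/kg → 0.0072 × 12000 / 9.8 = 8.82 mm
Layer 880–660 hPa: Δp = 220 hPa = 22000 Pa, q̄ = 0.00348 kg/kg → 0.00348 × 22000 / 9.8 = 7.81 mm
Layer 660–550 hPa: Δp = 110 hPa = 11000 Pa, q̄ = 0.00119 kg/kg → 0.00119 × 11000 / 9.8 = 1.34 mm
Layer 550–300 hPa: Δp = 250 hPa = 25000 Pa, q̄ = 0.00046 kg/kg → 0.00046 × 25000 / 9.8 = 1.17 mm
PW = 8.82 + 7.81 + 1.34 + 1.17 = 19.14 ≈ 19.1 mm.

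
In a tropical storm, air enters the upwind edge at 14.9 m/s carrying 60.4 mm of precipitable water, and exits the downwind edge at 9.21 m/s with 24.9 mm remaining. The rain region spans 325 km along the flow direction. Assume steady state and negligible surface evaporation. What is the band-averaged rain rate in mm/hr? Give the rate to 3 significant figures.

R ≈ 7.43 mm/hr

Column moisture flux per unit crosswind length is F = V × PW.
Inflow: F_in = 14.9 × 60.4 = 899.96 mm·m/s
Outflow: F_out = 9.21 × 24.9 = 229.329 mm·m/s
Steady-state rate R = (F_in − F_out)/L = (899.96 − 229.329) / 325000 m = 2.063e-03 mm/s.
R = 2.063e-03 × 3600 = 7.43 mm/hr.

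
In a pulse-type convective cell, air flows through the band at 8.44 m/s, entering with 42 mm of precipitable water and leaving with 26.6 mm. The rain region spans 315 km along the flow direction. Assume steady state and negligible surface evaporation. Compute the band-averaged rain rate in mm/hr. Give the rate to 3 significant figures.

R ≈ 1.49 mm/hr

Column moisture flux per unit crosswind length is F = V × PW.
Inflow: F_in = 8.44 × 42 = 354.48 mm·m/s
Outflow: F_out = 8.44 × 26.6 = 224.504 mm·m/s
Steady-state rate R = (F_in − F_out)/L = (354.48 − 224.504) / 315000 m = 4.126e-04 mm/s.
R = 4.126e-04 × 3600 = 1.49 mm/hr.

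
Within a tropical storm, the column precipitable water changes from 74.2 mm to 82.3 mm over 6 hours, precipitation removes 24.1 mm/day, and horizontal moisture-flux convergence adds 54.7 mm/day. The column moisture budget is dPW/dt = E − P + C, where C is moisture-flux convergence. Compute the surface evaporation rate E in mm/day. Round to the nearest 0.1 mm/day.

E ≈ 1.8 mm/day

dPW/dt = (82.3 − 74.2) mm / (6/24 day) = +32.400 mm/day.
E = dPW/dt + P − C = (+32.400) + 24.1 − (54.7) = 1.8 mm/day.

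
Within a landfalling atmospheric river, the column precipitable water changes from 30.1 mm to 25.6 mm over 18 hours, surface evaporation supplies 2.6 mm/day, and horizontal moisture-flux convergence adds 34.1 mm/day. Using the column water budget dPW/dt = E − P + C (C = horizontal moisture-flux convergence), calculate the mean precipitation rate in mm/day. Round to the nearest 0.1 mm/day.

P ≈ 42.7 mm/day

dPW/dt = (25.6 − 30.1) mm / (18/24 day) = -6.000 mm/day.
P = E + C − dPW/dt = 2.6 + (34.1) − (-6.000) = 42.7 mm/day.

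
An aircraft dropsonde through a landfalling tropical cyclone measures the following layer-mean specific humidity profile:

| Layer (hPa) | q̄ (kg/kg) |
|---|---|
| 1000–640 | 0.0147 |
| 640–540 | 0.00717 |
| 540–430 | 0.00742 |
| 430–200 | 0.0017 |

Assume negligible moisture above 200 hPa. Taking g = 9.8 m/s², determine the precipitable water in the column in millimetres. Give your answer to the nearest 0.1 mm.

Precipitable water is the column-integrated vapour mass per unit area: PW = (1/g) Σ q̄ Δp, with q in kg/kg and Δp in Pa (1 kg/m² of water = 1 mm).
Layer 1000–640 hPa: Δp = 360 hPa = 36000 Pa, q̄ = 0.0147 kg/kg → 0.0147 × 36000 / 9.8 = 54.00 mm
Layer 640–540 hPa: Δp = 100 hPa = 10000 Pa, q̄ = 0.00717 kg/kg → 0.00717 × 10000 / 9.8 = 7.32 mm
Layer 540–430 hPa: Δp = 110 hPa = 11000 Pa, q̄ = 0.00742 kg/kg → 0.00742 × 11000 / 9.8 = 8.33 mm
Layer 430–200 hPa: Δp = 230 hPa = 23000 Pa, q̄ = 0.0017 kg/kg → 0.0017 × 23000 / 9.8 = 3.99 mm
PW = 54.00 + 7.32 + 8.33 + 3.99 = 73.64 ≈ 73.6 mm.

PW ≈ 73.6 mm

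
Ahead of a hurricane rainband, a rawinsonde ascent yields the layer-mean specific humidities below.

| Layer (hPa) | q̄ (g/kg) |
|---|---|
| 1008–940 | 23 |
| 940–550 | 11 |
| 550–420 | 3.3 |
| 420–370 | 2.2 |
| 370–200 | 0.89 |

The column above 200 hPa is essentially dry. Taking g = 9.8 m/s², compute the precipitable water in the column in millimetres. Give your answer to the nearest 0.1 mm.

PW ≈ 66.8 mm

Precipitable water is the column-integrated vapour mass per unit area: PW = (1/g) Σ q̄ Δp, with q in kg/kg and Δp in Pa (1 kg/m² of water = 1 mm).
Layer 1008–940 hPa: Δp = 68 hPa = 6800 Pa, q̄ = 0.023 kg/kg → 0.023 × 6800 / 9.8 = 15.96 mm
Layer 940–550 hPa: Δp = 390 hPa = 39000 Pa, q̄ = 0.011 kg/kg → 0.011 × 39000 / 9.8 = 43.78 mm
Layer 550–420 hPa: Δp = 130 hPa = 13000 Pa, q̄ = 0.0033 kg/kg → 0.0033 × 13000 / 9.8 = 4.38 mm
Layer 420–370 hPa: Δp = 50 hPa = 5000 Pa, q̄ = 0.0022 kg/kg → 0.0022 × 5000 / 9.8 = 1.12 mm
Layer 370–200 hPa: Δp = 170 hPa = 17000 Pa, q̄ = 0.00089 kg/kg → 0.00089 × 17000 / 9.8 = 1.54 mm
PW = 15.96 + 43.78 + 4.38 + 1.12 + 1.54 = 66.78 ≈ 66.8 mm.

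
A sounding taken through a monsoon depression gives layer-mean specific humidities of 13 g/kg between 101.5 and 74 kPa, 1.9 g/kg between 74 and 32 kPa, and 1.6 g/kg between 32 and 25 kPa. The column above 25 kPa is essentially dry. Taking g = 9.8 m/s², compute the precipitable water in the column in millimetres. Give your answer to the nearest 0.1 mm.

PW ≈ 45.8 mm

Precipitable water is the column-integrated vapour mass per unit area: PW = (1/g) Σ q̄ Δp, with q in kg/kg and Δp in Pa (1 kg/m² of water = 1 mm).
Layer 101.5–74 kPa: Δp = 275 hPa = 27500 Pa, q̄ = 0.013 kg/kg → 0.013 × 27500 / 9.8 = 36.48 mm
Layer 74–32 kPa: Δp = 420 hPa = 42000 Pa, q̄ = 0.0019 kg/kg → 0.0019 × 42000 / 9.8 = 8.14 mm
Layer 32–25 kPa: Δp = 70 hPa = 7000 Pa, q̄ = 0.0016 kg/kg → 0.0016 × 7000 / 9.8 = 1.14 mm
PW = 36.48 + 8.14 + 1.14 = 45.76 ≈ 45.8 mm.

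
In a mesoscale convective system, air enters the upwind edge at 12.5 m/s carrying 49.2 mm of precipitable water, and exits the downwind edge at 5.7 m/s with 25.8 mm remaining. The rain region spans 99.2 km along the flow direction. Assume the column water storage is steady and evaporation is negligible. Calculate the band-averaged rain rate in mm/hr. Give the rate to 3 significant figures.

Column moisture flux per unit crosswind length is F = V × PW.
Inflow: F_in = 12.5 × 49.2 = 615 mm·m/s
Outflow: F_out = 5.7 × 25.8 = 147.06 mm·m/s
Steady-state rate R = (F_in − F_out)/L = (615 − 147.06) / 99200 m = 4.717e-03 mm/s.
R = 4.717e-03 × 3600 = 17.0 mm/hr.

R ≈ 17.0 mm/hr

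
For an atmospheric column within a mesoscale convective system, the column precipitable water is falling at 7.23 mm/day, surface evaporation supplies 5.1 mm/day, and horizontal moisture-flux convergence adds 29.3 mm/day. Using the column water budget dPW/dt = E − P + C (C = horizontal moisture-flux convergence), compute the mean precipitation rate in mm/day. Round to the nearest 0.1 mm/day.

P ≈ 41.6 mm/day

dPW/dt = -7.23 mm/day.
P = E + C − dPW/dt = 5.1 + (29.3) − (-7.23) = 41.6 mm/day.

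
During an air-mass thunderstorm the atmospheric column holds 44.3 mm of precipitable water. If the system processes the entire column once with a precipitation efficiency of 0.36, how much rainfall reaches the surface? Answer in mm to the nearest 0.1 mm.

rainfall ≈ 15.9 mm

Rainfall = ε × PW = 0.36 × 44.3 = 15.9 mm.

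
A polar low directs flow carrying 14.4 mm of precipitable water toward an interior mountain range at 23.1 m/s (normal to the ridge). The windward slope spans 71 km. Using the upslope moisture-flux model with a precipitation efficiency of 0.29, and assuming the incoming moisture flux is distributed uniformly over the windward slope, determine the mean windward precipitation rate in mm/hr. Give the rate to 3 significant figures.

R ≈ 4.89 mm/hr

Incoming column moisture flux per unit ridge length: F = V × PW = 23.1 × 14.4 = 332.64 mm·m/s.
Spread over the 71 km slope with efficiency ε = 0.29: R = ε·F/W = 0.29 × 332.64 / 71000 m = 1.359e-03 mm/s.
R = 1.359e-03 × 3600 = 4.89 mm/hr.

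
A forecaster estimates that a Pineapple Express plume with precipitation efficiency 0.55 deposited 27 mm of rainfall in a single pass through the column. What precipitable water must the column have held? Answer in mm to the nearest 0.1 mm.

PW = rainfall / ε = 27 / 0.55 = 49.1 mm.

PW ≈ 49.1 mm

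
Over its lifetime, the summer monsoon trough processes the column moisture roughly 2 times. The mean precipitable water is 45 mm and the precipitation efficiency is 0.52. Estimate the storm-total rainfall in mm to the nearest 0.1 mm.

Each cycle deposits ε × PW = 0.52 × 45 = 23.4 mm.
Over 2 cycles: 2 × 23.4 = 46.8 mm.

rainfall ≈ 46.8 mm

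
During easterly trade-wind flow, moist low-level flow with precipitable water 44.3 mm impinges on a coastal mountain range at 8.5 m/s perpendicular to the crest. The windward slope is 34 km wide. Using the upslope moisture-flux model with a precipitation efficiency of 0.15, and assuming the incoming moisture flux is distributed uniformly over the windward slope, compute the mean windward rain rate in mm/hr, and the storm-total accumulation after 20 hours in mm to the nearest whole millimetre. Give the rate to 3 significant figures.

R ≈ 5.98 mm/hr; total ≈ 120 mm

Incoming column moisture flux per unit ridge length: F = V × PW = 8.5 × 44.3 = 376.55 mm·m/s.
Spread over the 34 km slope with efficiency ε = 0.15: R = ε·F/W = 0.15 × 376.55 / 34000 m = 1.661e-03 mm/s.
R = 1.661e-03 × 3600 = 5.98 mm/hr.
Over 20 h: total = 5.98 × 20 = 119.6 ≈ 120 mm.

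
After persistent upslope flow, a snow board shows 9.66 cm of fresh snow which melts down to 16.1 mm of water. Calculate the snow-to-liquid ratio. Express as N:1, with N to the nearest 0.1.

ratio ≈ 6.0

Ratio = snow depth / SWE = 96.6 mm / 16.1 mm = 6.0, i.e. 6.0:1.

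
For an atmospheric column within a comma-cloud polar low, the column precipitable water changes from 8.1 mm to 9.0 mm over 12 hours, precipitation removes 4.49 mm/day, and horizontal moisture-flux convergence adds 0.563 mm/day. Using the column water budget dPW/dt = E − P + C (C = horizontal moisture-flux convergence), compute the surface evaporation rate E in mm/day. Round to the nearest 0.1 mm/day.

dPW/dt = (9.0 − 8.1) mm / (12/24 day) = +1.800 mm/day.
E = dPW/dt + P − C = (+1.800) + 4.49 − (0.563) = 5.7 mm/day.

E ≈ 5.7 mm/day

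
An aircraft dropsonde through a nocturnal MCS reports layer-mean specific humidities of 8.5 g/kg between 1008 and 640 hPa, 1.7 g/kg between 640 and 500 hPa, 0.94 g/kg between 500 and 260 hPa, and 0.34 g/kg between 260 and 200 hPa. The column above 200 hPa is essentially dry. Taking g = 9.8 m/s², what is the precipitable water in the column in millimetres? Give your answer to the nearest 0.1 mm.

PW ≈ 36.9 mm

Precipitable water is the column-integrated vapour mass per unit area: PW = (1/g) Σ q̄ Δp, with q in kg/kg and Δp in Pa (1 kg/m² of water = 1 mm).
Layer 1008–640 hPa: Δp = 368 hPa = 36800 Pa, q̄ = 0.0085 kg/kg → 0.0085 × 36800 / 9.8 = 31.92 mm
Layer 640–500 hPa: Δp = 140 hPa = 14000 Pa, q̄ = 0.0017 kg/kg → 0.0017 × 14000 / 9.8 = 2.43 mm
Layer 500–260 hPa: Δp = 240 hPa = 24000 Pa, q̄ = 0.00094 kg/kg → 0.00094 × 24000 / 9.8 = 2.30 mm
Layer 260–200 hPa: Δp = 60 hPa = 6000 Pa, q̄ = 0.00034 kg/kg → 0.00034 × 6000 / 9.8 = 0.21 mm
PW = 31.92 + 2.43 + 2.30 + 0.21 = 36.86 ≈ 36.9 mm.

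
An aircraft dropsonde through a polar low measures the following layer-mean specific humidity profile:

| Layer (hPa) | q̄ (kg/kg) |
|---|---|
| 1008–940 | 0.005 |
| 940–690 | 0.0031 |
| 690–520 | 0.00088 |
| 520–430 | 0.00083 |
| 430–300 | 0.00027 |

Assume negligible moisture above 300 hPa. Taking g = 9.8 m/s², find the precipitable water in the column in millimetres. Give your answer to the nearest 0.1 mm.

Precipitable water is the column-integrated vapour mass per unit area: PW = (1/g) Σ q̄ Δp, with q in kg/kg and Δp in Pa (1 kg/m² of water = 1 mm).
Layer 1008–940 hPa: Δp = 68 hPa = 6800 Pa, q̄ = 0.005 kg/kg → 0.005 × 6800 / 9.8 = 3.47 mm
Layer 940–690 hPa: Δp = 250 hPa = 25000 Pa, q̄ = 0.0031 kg/kg → 0.0031 × 25000 / 9.8 = 7.91 mm
Layer 690–520 hPa: Δp = 170 hPa = 17000 Pa, q̄ = 0.00088 kg/kg → 0.00088 × 17000 / 9.8 = 1.53 mm
Layer 520–430 hPa: Δp = 90 hPa = 9000 Pa, q̄ = 0.00083 kg/kg → 0.00083 × 9000 / 9.8 = 0.76 mm
Layer 430–300 hPa: Δp = 130 hPa = 13000 Pa, q̄ = 0.00027 kg/kg → 0.00027 × 13000 / 9.8 = 0.36 mm
PW = 3.47 + 7.91 + 1.53 + 0.76 + 0.36 = 14.03 ≈ 14.0 mm.

PW ≈ 14.0 mm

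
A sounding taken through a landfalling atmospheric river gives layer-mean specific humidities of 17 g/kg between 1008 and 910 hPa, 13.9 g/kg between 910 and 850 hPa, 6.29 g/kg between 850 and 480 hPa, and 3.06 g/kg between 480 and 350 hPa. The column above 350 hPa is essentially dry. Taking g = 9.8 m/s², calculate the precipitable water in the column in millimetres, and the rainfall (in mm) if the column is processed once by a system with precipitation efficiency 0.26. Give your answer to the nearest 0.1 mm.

Precipitable water is the column-integrated vapour mass per unit area: PW = (1/g) Σ q̄ Δp, with q in kg/kg and Δp in Pa (1 kg/m² of water = 1 mm).
Layer 1008–910 hPa: Δp = 98 hPa = 9800 Pa, q̄ = 0.017 kg/kg → 0.017 × 9800 / 9.8 = 17.00 mm
Layer 910–850 hPa: Δp = 60 hPa = 6000 Pa, q̄ = 0.0139 kg/kg → 0.0139 × 6000 / 9.8 = 8.51 mm
Layer 850–480 hPa: Δp = 370 hPa = 37000 Pa, q̄ = 0.00629 kg/kg → 0.00629 × 37000 / 9.8 = 23.75 mm
Layer 480–350 hPa: Δp = 130 hPa = 13000 Pa, q̄ = 0.00306 kg/kg → 0.00306 × 13000 / 9.8 = 4.06 mm
PW = 17.00 + 8.51 + 23.75 + 4.06 = 53.32 ≈ 53.3 mm.
Rainfall = ε × PW = 0.26 × 53.3 = 13.9 mm.

PW ≈ 53.3 mm; rainfall ≈ 13.9 mm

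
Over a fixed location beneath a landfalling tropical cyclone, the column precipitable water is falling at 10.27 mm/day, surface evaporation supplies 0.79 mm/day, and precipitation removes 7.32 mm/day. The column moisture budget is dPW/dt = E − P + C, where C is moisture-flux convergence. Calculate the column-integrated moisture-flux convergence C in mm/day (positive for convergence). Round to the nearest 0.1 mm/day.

dPW/dt = -10.27 mm/day.
C = dPW/dt − E + P = (-10.27) − 0.79 + 7.32 = -3.7 mm/day.

C ≈ -3.7 mm/day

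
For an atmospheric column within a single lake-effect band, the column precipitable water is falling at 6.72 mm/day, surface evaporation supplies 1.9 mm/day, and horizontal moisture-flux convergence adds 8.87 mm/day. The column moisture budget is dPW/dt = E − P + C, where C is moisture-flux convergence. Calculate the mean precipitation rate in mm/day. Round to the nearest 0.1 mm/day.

dPW/dt = -6.72 mm/day.
P = E + C − dPW/dt = 1.9 + (8.87) − (-6.72) = 17.5 mm/day.

P ≈ 17.5 mm/day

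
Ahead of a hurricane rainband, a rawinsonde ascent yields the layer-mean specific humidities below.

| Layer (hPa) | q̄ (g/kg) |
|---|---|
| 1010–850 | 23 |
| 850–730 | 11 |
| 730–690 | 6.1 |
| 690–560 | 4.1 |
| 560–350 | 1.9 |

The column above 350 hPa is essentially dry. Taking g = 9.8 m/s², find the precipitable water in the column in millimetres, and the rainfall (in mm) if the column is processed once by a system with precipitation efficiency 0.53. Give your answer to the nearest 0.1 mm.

Precipitable water is the column-integrated vapour mass per unit area: PW = (1/g) Σ q̄ Δp, with q in kg/kg and Δp in Pa (1 kg/m² of water = 1 mm).
Layer 1010–850 hPa: Δp = 160 hPa = 16000 Pa, q̄ = 0.023 kg/kg → 0.023 × 16000 / 9.8 = 37.55 mm
Layer 850–730 hPa: Δp = 120 hPa = 12000 Pa, q̄ = 0.011 kg/kg → 0.011 × 12000 / 9.8 = 13.47 mm
Layer 730–690 hPa: Δp = 40 hPa = 4000 Pa, q̄ = 0.0061 kg/kg → 0.0061 × 4000 / 9.8 = 2.49 mm
Layer 690–560 hPa: Δp = 130 hPa = 13000 Pa, q̄ = 0.0041 kg/kg → 0.0041 × 13000 / 9.8 = 5.44 mm
Layer 560–350 hPa: Δp = 210 hPa = 21000 Pa, q̄ = 0.0019 kg/kg → 0.0019 × 21000 / 9.8 = 4.07 mm
PW = 37.55 + 13.47 + 2.49 + 5.44 + 4.07 = 63.02 ≈ 63.0 mm.
Rainfall = ε × PW = 0.53 × 63.0 = 33.4 mm.

PW ≈ 63.0 mm; rainfall ≈ 33.4 mm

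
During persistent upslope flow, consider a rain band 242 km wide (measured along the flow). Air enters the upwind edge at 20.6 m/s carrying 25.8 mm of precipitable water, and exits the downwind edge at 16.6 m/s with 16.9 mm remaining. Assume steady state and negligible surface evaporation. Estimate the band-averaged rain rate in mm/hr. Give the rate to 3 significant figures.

R ≈ 3.73 mm/hr

Column moisture flux per unit crosswind length is F = V × PW.
Inflow: F_in = 20.6 × 25.8 = 531.48 mm·m/s
Outflow: F_out = 16.6 × 16.9 = 280.54 mm·m/s
Steady-state rate R = (F_in − F_out)/L = (531.48 − 280.54) / 242000 m = 1.037e-03 mm/s.
R = 1.037e-03 × 3600 = 3.73 mm/hr.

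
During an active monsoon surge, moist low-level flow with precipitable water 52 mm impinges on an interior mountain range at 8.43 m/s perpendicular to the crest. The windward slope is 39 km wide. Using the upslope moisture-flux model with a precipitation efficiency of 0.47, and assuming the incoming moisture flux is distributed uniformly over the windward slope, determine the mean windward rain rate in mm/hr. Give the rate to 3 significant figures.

R ≈ 19.0 mm/hr

Incoming column moisture flux per unit ridge length: F = V × PW = 8.43 × 52 = 438.36 mm·m/s.
Spread over the 39 km slope with efficiency ε = 0.47: R = ε·F/W = 0.47 × 438.36 / 39000 m = 5.283e-03 mm/s.
R = 5.283e-03 × 3600 = 19.0 mm/hr.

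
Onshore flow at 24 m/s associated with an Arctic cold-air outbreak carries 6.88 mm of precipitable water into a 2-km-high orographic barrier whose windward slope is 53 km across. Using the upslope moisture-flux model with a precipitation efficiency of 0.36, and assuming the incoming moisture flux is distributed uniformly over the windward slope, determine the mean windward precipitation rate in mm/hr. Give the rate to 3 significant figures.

Incoming column moisture flux per unit ridge length: F = V × PW = 24 × 6.88 = 165.12 mm·m/s.
Spread over the 53 km slope with efficiency ε = 0.36: R = ε·F/W = 0.36 × 165.12 / 53000 m = 1.122e-03 mm/s.
R = 1.122e-03 × 3600 = 4.04 mm/hr.

R ≈ 4.04 mm/hr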